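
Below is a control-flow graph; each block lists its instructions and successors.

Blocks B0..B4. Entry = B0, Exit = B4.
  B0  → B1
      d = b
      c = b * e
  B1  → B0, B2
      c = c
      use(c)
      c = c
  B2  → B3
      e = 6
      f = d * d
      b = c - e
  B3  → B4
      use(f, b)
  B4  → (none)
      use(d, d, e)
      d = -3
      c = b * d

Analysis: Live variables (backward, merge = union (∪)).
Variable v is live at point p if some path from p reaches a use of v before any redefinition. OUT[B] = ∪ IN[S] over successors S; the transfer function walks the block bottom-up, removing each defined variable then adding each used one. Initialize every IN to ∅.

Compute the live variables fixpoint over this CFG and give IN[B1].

Answer: {b, c, d, e}

Trace:
Per-block solution:
  B0: | IN={b, e} | OUT={b, c, d, e}
  B1: | IN={b, c, d, e} | OUT={b, c, d, e}
  B2: | IN={c, d} | OUT={b, d, e, f}
  B3: | IN={b, d, e, f} | OUT={b, d, e}
  B4: | IN={b, d, e} | OUT={}

Merge at B1: OUT[B1] = IN[B0] ⊔ IN[B2] = {b, c, d, e}
Applying B1's transfer function to that OUT value gives IN[B1] (row B1 above).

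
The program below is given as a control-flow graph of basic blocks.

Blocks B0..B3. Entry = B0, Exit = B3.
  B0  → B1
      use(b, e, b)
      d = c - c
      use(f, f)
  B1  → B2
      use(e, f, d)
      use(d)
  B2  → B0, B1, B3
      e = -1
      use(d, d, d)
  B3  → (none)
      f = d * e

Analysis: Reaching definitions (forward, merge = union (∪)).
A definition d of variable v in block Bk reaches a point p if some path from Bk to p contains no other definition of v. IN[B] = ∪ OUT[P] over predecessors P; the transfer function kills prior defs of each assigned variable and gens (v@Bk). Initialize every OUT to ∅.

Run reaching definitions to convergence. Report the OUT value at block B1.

Fixpoint table:
  B0: | IN={d@B0, e@B2} | OUT={d@B0, e@B2}
  B1: | IN={d@B0, e@B2} | OUT={d@B0, e@B2}
  B2: | IN={d@B0, e@B2} | OUT={d@B0, e@B2}
  B3: | IN={d@B0, e@B2} | OUT={d@B0, e@B2, f@B3}

Merge at B1: IN[B1] = OUT[B0] ⊔ OUT[B2] = {d@B0, e@B2}
Applying B1's transfer function to that IN value gives OUT[B1] (row B1 above).

Answer: {d@B0, e@B2}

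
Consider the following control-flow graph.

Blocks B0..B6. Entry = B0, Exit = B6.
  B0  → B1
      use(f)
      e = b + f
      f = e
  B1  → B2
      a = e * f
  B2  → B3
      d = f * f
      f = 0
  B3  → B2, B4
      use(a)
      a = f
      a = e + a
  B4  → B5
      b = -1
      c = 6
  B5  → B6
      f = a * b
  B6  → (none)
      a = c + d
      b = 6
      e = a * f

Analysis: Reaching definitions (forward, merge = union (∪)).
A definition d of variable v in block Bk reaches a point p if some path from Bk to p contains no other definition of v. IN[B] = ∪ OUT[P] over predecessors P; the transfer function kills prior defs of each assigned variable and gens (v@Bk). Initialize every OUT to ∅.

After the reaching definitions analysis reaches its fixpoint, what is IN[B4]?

Fixpoint table:
  B0: | IN={} | OUT={e@B0, f@B0}
  B1: | IN={e@B0, f@B0} | OUT={a@B1, e@B0, f@B0}
  B2: | IN={a@B1, a@B3, d@B2, e@B0, f@B0, f@B2} | OUT={a@B1, a@B3, d@B2, e@B0, f@B2}
  B3: | IN={a@B1, a@B3, d@B2, e@B0, f@B2} | OUT={a@B3, d@B2, e@B0, f@B2}
  B4: | IN={a@B3, d@B2, e@B0, f@B2} | OUT={a@B3, b@B4, c@B4, d@B2, e@B0, f@B2}
  B5: | IN={a@B3, b@B4, c@B4, d@B2, e@B0, f@B2} | OUT={a@B3, b@B4, c@B4, d@B2, e@B0, f@B5}
  B6: | IN={a@B3, b@B4, c@B4, d@B2, e@B0, f@B5} | OUT={a@B6, b@B6, c@B4, d@B2, e@B6, f@B5}

Merge at B4: IN[B4] = OUT[B3] = {a@B3, d@B2, e@B0, f@B2}

Answer: {a@B3, d@B2, e@B0, f@B2}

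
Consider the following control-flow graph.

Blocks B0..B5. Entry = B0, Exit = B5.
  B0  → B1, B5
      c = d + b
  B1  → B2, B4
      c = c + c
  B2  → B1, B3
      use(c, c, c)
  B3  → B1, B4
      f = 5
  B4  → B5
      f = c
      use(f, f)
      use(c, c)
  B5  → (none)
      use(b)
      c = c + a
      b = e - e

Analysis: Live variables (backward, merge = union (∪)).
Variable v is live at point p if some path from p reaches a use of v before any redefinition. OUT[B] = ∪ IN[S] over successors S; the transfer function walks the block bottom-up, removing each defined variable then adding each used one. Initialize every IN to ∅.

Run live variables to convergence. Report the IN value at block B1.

Answer: {a, b, c, e}

Derivation:
Converged values:
  B0:  IN={a, b, d, e}  OUT={a, b, c, e}
  B1:  IN={a, b, c, e}  OUT={a, b, c, e}
  B2:  IN={a, b, c, e}  OUT={a, b, c, e}
  B3:  IN={a, b, c, e}  OUT={a, b, c, e}
  B4:  IN={a, b, c, e}  OUT={a, b, c, e}
  B5:  IN={a, b, c, e}  OUT={}

Merge at B1: OUT[B1] = IN[B2] ⊔ IN[B4] = {a, b, c, e}
Applying B1's transfer function to that OUT value gives IN[B1] (row B1 above).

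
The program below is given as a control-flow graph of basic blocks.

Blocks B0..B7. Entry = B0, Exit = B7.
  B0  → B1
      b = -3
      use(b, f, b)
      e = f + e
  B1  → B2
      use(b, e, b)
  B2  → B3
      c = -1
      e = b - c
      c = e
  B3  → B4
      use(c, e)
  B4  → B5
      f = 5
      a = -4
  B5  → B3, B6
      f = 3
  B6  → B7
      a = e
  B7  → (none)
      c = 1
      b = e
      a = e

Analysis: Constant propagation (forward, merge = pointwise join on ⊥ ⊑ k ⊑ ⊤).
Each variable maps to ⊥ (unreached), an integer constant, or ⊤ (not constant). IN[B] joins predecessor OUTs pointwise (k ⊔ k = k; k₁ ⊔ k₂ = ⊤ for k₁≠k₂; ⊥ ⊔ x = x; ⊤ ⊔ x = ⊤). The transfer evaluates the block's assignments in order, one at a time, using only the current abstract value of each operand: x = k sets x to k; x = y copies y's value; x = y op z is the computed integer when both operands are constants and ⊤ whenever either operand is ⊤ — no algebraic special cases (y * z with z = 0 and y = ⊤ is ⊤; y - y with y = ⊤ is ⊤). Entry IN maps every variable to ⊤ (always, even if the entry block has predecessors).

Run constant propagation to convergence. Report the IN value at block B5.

Converged values:
  B0:  IN=(all ⊤)  OUT={b:-3; rest ⊤}
  B1:  IN={b:-3; rest ⊤}  OUT={b:-3; rest ⊤}
  B2:  IN={b:-3; rest ⊤}  OUT={b:-3, c:-2, e:-2; rest ⊤}
  B3:  IN={b:-3, c:-2, e:-2; rest ⊤}  OUT={b:-3, c:-2, e:-2; rest ⊤}
  B4:  IN={b:-3, c:-2, e:-2; rest ⊤}  OUT={a:-4, b:-3, c:-2, e:-2, f:5; rest ⊤}
  B5:  IN={a:-4, b:-3, c:-2, e:-2, f:5; rest ⊤}  OUT={a:-4, b:-3, c:-2, e:-2, f:3; rest ⊤}
  B6:  IN={a:-4, b:-3, c:-2, e:-2, f:3; rest ⊤}  OUT={a:-2, b:-3, c:-2, e:-2, f:3; rest ⊤}
  B7:  IN={a:-2, b:-3, c:-2, e:-2, f:3; rest ⊤}  OUT={a:-2, b:-2, c:1, e:-2, f:3; rest ⊤}

Merge at B5: IN[B5] = OUT[B4] = {a: -4, b: -3, c: -2, d: ⊤, e: -2, f: 5}

Answer: {a: -4, b: -3, c: -2, d: ⊤, e: -2, f: 5}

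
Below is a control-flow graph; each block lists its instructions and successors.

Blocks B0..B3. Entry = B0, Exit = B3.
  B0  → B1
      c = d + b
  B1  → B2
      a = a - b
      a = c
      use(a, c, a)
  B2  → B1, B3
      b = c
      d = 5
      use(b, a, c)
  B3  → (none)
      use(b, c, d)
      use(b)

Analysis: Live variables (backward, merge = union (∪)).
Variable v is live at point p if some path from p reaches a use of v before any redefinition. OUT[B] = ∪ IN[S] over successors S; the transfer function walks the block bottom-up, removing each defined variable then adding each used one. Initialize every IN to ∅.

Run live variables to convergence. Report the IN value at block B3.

Answer: {b, c, d}

Working:
Converged values:
  B0: | IN={a, b, d} | OUT={a, b, c}
  B1: | IN={a, b, c} | OUT={a, c}
  B2: | IN={a, c} | OUT={a, b, c, d}
  B3: | IN={b, c, d} | OUT={}

B3 is the boundary node: OUT[B3] = {}
Applying B3's transfer function to that OUT value gives IN[B3] (row B3 above).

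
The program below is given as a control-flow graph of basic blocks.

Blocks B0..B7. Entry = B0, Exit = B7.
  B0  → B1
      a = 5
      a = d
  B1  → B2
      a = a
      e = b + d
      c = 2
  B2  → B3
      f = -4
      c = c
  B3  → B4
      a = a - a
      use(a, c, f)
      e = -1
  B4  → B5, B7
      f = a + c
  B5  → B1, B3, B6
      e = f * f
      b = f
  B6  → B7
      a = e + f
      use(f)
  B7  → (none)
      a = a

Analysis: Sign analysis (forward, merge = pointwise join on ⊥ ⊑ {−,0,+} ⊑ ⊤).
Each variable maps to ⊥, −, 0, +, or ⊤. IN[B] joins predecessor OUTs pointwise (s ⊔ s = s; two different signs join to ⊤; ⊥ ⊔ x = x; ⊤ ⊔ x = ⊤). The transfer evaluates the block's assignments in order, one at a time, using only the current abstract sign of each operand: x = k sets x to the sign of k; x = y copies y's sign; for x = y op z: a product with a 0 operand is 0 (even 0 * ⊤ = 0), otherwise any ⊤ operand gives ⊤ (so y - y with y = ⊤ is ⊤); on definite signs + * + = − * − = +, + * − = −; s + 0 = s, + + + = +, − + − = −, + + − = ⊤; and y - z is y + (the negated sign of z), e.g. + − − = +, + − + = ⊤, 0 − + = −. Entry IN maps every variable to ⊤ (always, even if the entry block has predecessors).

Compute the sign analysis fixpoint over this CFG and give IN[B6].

Answer: {a: ⊤, b: ⊤, c: +, d: ⊤, e: ⊤, f: ⊤}

Derivation:
Converged values:
  B0:  IN=(all ⊤)  OUT=(all ⊤)
  B1:  IN=(all ⊤)  OUT={c:+; rest ⊤}
  B2:  IN={c:+; rest ⊤}  OUT={c:+, f:-; rest ⊤}
  B3:  IN={c:+; rest ⊤}  OUT={c:+, e:-; rest ⊤}
  B4:  IN={c:+, e:-; rest ⊤}  OUT={c:+, e:-; rest ⊤}
  B5:  IN={c:+, e:-; rest ⊤}  OUT={c:+; rest ⊤}
  B6:  IN={c:+; rest ⊤}  OUT={c:+; rest ⊤}
  B7:  IN={c:+; rest ⊤}  OUT={c:+; rest ⊤}

Merge at B6: IN[B6] = OUT[B5] = {a: ⊤, b: ⊤, c: +, d: ⊤, e: ⊤, f: ⊤}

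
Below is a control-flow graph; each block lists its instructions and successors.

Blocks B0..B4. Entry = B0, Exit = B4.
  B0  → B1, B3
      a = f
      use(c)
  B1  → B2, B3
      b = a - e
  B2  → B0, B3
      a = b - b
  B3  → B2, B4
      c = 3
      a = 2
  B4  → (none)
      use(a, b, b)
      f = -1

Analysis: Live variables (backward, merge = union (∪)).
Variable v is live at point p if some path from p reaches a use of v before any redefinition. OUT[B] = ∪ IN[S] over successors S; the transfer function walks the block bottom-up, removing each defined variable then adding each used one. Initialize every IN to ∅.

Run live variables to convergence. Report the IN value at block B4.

Answer: {a, b}

Trace:
Fixpoint table:
  B0: | IN={b, c, e, f} | OUT={a, b, c, e, f}
  B1: | IN={a, c, e, f} | OUT={b, c, e, f}
  B2: | IN={b, c, e, f} | OUT={b, c, e, f}
  B3: | IN={b, e, f} | OUT={a, b, c, e, f}
  B4: | IN={a, b} | OUT={}

B4 is the boundary node: OUT[B4] = {}
Applying B4's transfer function to that OUT value gives IN[B4] (row B4 above).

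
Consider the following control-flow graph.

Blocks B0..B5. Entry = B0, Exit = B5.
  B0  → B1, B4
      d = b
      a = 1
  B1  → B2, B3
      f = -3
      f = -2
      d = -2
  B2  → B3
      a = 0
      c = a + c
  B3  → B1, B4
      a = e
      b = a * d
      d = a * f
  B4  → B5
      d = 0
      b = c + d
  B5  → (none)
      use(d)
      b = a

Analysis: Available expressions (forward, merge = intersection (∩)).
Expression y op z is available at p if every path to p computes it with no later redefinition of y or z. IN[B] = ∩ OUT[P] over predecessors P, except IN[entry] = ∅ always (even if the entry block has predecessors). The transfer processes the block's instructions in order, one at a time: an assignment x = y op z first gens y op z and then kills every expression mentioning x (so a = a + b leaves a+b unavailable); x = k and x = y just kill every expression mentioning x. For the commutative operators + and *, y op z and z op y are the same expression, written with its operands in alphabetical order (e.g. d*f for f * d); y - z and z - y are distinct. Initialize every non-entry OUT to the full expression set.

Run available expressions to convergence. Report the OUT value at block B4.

Answer: {c+d}

Working:
Per-block solution:
  B0:  IN={}  OUT={}
  B1:  IN={}  OUT={}
  B2:  IN={}  OUT={}
  B3:  IN={}  OUT={a*f}
  B4:  IN={}  OUT={c+d}
  B5:  IN={c+d}  OUT={c+d}

Merge at B4: IN[B4] = OUT[B0] ∩ OUT[B3] = {}
Applying B4's transfer function to that IN value gives OUT[B4] (row B4 above).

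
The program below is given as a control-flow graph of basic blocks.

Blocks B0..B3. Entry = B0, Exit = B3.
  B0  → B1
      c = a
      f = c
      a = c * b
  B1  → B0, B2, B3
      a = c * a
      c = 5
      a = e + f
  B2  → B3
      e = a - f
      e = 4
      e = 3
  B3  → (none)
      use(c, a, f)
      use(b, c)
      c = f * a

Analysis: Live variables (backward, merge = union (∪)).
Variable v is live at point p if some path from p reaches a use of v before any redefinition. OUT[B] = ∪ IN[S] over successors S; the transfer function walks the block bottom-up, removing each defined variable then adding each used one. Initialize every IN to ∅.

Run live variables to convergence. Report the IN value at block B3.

Answer: {a, b, c, f}

Working:
Fixpoint table:
  B0:   IN={a, b, e}   OUT={a, b, c, e, f}
  B1:   IN={a, b, c, e, f}   OUT={a, b, c, e, f}
  B2:   IN={a, b, c, f}   OUT={a, b, c, f}
  B3:   IN={a, b, c, f}   OUT={}

B3 is the boundary node: OUT[B3] = {}
Applying B3's transfer function to that OUT value gives IN[B3] (row B3 above).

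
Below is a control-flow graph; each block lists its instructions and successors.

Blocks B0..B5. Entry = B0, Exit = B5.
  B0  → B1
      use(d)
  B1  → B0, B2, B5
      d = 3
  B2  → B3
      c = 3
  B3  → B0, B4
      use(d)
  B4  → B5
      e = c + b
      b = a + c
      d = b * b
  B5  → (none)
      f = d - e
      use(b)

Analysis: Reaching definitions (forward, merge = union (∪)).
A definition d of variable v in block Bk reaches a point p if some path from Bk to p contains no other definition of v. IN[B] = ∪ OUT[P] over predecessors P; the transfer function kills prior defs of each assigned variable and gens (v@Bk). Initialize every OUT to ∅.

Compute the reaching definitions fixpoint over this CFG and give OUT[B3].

Per-block solution:
  B0:  IN={c@B2, d@B1}  OUT={c@B2, d@B1}
  B1:  IN={c@B2, d@B1}  OUT={c@B2, d@B1}
  B2:  IN={c@B2, d@B1}  OUT={c@B2, d@B1}
  B3:  IN={c@B2, d@B1}  OUT={c@B2, d@B1}
  B4:  IN={c@B2, d@B1}  OUT={b@B4, c@B2, d@B4, e@B4}
  B5:  IN={b@B4, c@B2, d@B1, d@B4, e@B4}  OUT={b@B4, c@B2, d@B1, d@B4, e@B4, f@B5}

Merge at B3: IN[B3] = OUT[B2] = {c@B2, d@B1}
Applying B3's transfer function to that IN value gives OUT[B3] (row B3 above).

Answer: {c@B2, d@B1}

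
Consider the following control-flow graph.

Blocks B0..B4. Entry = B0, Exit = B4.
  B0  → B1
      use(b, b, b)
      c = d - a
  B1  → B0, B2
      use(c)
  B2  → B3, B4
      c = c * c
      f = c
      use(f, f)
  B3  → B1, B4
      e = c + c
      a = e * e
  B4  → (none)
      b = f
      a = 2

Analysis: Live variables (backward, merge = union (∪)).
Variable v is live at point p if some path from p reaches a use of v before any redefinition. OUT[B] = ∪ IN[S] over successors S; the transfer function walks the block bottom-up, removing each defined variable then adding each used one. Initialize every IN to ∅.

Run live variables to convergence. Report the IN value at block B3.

Fixpoint table:
  B0: | IN={a, b, d} | OUT={a, b, c, d}
  B1: | IN={a, b, c, d} | OUT={a, b, c, d}
  B2: | IN={b, c, d} | OUT={b, c, d, f}
  B3: | IN={b, c, d, f} | OUT={a, b, c, d, f}
  B4: | IN={f} | OUT={}

Merge at B3: OUT[B3] = IN[B1] ⊔ IN[B4] = {a, b, c, d, f}
Applying B3's transfer function to that OUT value gives IN[B3] (row B3 above).

Answer: {b, c, d, f}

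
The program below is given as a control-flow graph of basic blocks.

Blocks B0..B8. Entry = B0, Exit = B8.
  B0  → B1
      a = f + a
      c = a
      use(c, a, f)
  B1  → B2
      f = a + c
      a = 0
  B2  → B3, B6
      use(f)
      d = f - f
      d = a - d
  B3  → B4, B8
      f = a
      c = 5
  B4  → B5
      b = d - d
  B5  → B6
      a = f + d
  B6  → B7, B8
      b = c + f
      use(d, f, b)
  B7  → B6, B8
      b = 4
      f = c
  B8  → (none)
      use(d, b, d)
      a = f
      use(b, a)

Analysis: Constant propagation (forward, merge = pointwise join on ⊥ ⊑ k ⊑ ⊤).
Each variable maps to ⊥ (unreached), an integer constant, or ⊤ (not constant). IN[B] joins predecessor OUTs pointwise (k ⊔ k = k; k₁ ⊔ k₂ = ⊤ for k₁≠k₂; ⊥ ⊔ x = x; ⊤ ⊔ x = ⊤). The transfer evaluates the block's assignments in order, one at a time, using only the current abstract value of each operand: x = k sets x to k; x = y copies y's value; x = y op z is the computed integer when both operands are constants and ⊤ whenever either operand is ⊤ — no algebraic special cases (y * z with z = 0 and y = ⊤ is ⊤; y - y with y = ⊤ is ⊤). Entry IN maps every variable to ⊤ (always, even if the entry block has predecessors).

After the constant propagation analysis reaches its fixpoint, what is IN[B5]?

Answer: {a: 0, b: ⊤, c: 5, d: ⊤, e: ⊤, f: 0}

Working:
Per-block solution:
  B0:  IN=(all ⊤)  OUT=(all ⊤)
  B1:  IN=(all ⊤)  OUT={a:0; rest ⊤}
  B2:  IN={a:0; rest ⊤}  OUT={a:0; rest ⊤}
  B3:  IN={a:0; rest ⊤}  OUT={a:0, c:5, f:0; rest ⊤}
  B4:  IN={a:0, c:5, f:0; rest ⊤}  OUT={a:0, c:5, f:0; rest ⊤}
  B5:  IN={a:0, c:5, f:0; rest ⊤}  OUT={c:5, f:0; rest ⊤}
  B6:  IN=(all ⊤)  OUT=(all ⊤)
  B7:  IN=(all ⊤)  OUT={b:4; rest ⊤}
  B8:  IN=(all ⊤)  OUT=(all ⊤)

Merge at B5: IN[B5] = OUT[B4] = {a: 0, b: ⊤, c: 5, d: ⊤, e: ⊤, f: 0}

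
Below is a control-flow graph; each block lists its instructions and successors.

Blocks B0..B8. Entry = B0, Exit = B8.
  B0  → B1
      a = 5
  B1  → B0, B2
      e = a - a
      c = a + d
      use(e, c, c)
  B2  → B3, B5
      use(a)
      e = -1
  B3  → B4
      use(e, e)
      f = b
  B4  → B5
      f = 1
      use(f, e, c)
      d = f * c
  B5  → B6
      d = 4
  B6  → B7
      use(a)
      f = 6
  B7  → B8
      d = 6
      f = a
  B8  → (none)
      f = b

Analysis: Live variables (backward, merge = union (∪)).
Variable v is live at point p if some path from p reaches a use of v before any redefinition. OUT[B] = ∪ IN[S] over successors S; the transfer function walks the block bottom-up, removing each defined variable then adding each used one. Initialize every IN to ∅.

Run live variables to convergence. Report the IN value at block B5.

Answer: {a, b}

Working:
Per-block solution:
  B0: | IN={b, d} | OUT={a, b, d}
  B1: | IN={a, b, d} | OUT={a, b, c, d}
  B2: | IN={a, b, c} | OUT={a, b, c, e}
  B3: | IN={a, b, c, e} | OUT={a, b, c, e}
  B4: | IN={a, b, c, e} | OUT={a, b}
  B5: | IN={a, b} | OUT={a, b}
  B6: | IN={a, b} | OUT={a, b}
  B7: | IN={a, b} | OUT={b}
  B8: | IN={b} | OUT={}

Merge at B5: OUT[B5] = IN[B6] = {a, b}
Applying B5's transfer function to that OUT value gives IN[B5] (row B5 above).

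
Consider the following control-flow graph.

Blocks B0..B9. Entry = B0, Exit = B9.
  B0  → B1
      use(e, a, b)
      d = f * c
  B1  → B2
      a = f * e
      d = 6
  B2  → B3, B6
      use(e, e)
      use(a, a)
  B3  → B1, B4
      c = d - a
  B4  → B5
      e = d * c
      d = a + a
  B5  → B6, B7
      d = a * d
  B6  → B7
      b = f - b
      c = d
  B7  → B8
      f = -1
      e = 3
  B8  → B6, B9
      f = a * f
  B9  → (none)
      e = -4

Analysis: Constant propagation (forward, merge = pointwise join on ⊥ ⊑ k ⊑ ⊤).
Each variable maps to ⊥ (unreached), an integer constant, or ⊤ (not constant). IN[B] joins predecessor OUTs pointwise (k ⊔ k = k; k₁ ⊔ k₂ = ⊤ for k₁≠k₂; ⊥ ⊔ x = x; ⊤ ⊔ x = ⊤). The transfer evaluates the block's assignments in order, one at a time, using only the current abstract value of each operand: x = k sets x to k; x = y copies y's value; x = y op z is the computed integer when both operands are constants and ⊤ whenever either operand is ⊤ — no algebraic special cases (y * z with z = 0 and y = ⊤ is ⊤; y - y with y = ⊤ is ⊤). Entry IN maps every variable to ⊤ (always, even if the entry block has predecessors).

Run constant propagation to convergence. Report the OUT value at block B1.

Answer: {a: ⊤, b: ⊤, c: ⊤, d: 6, e: ⊤, f: ⊤}

Working:
Per-block solution:
  B0:   IN=(all ⊤)   OUT=(all ⊤)
  B1:   IN=(all ⊤)   OUT={d:6; rest ⊤}
  B2:   IN={d:6; rest ⊤}   OUT={d:6; rest ⊤}
  B3:   IN={d:6; rest ⊤}   OUT={d:6; rest ⊤}
  B4:   IN={d:6; rest ⊤}   OUT=(all ⊤)
  B5:   IN=(all ⊤)   OUT=(all ⊤)
  B6:   IN=(all ⊤)   OUT=(all ⊤)
  B7:   IN=(all ⊤)   OUT={e:3, f:-1; rest ⊤}
  B8:   IN={e:3, f:-1; rest ⊤}   OUT={e:3; rest ⊤}
  B9:   IN={e:3; rest ⊤}   OUT={e:-4; rest ⊤}

Merge at B1: IN[B1] = OUT[B0] ⊔ OUT[B3] = {a: ⊤, b: ⊤, c: ⊤, d: ⊤, e: ⊤, f: ⊤}
Applying B1's transfer function to that IN value gives OUT[B1] (row B1 above).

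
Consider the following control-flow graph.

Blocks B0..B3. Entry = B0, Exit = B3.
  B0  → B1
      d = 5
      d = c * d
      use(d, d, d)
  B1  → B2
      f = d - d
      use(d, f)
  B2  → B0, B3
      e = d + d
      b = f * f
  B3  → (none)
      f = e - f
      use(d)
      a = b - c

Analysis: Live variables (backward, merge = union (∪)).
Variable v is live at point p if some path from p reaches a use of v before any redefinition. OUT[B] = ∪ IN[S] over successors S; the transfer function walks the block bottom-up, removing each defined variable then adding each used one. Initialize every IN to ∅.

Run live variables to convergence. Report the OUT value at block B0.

Answer: {c, d}

Trace:
Per-block solution:
  B0: | IN={c} | OUT={c, d}
  B1: | IN={c, d} | OUT={c, d, f}
  B2: | IN={c, d, f} | OUT={b, c, d, e, f}
  B3: | IN={b, c, d, e, f} | OUT={}

Merge at B0: OUT[B0] = IN[B1] = {c, d}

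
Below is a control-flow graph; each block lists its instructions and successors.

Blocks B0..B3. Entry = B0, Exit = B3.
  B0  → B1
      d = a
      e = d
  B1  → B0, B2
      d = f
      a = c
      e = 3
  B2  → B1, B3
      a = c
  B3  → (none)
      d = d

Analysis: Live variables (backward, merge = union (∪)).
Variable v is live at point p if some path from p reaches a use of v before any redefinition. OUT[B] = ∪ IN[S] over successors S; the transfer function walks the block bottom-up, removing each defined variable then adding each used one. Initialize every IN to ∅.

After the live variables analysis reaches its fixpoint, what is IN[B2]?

Per-block solution:
  B0:   IN={a, c, f}   OUT={c, f}
  B1:   IN={c, f}   OUT={a, c, d, f}
  B2:   IN={c, d, f}   OUT={c, d, f}
  B3:   IN={d}   OUT={}

Merge at B2: OUT[B2] = IN[B1] ⊔ IN[B3] = {c, d, f}
Applying B2's transfer function to that OUT value gives IN[B2] (row B2 above).

Answer: {c, d, f}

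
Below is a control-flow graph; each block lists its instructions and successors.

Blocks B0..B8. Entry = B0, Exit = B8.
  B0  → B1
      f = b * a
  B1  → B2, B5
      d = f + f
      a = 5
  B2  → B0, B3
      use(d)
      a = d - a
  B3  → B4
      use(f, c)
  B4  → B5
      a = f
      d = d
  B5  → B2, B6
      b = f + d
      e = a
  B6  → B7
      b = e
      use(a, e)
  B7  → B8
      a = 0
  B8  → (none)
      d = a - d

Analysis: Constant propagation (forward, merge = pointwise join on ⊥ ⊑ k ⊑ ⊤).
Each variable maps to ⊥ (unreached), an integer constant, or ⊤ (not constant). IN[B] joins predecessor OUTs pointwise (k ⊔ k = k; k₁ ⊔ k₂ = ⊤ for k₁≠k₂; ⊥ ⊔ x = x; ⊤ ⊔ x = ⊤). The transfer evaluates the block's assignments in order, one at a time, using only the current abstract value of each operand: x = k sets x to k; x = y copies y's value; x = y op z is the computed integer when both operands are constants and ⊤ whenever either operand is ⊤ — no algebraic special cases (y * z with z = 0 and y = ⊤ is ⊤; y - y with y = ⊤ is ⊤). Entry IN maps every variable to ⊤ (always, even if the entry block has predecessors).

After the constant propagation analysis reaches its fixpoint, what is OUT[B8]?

Per-block solution:
  B0:   IN=(all ⊤)   OUT=(all ⊤)
  B1:   IN=(all ⊤)   OUT={a:5; rest ⊤}
  B2:   IN=(all ⊤)   OUT=(all ⊤)
  B3:   IN=(all ⊤)   OUT=(all ⊤)
  B4:   IN=(all ⊤)   OUT=(all ⊤)
  B5:   IN=(all ⊤)   OUT=(all ⊤)
  B6:   IN=(all ⊤)   OUT=(all ⊤)
  B7:   IN=(all ⊤)   OUT={a:0; rest ⊤}
  B8:   IN={a:0; rest ⊤}   OUT={a:0; rest ⊤}

Merge at B8: IN[B8] = OUT[B7] = {a: 0, b: ⊤, c: ⊤, d: ⊤, e: ⊤, f: ⊤}
Applying B8's transfer function to that IN value gives OUT[B8] (row B8 above).

Answer: {a: 0, b: ⊤, c: ⊤, d: ⊤, e: ⊤, f: ⊤}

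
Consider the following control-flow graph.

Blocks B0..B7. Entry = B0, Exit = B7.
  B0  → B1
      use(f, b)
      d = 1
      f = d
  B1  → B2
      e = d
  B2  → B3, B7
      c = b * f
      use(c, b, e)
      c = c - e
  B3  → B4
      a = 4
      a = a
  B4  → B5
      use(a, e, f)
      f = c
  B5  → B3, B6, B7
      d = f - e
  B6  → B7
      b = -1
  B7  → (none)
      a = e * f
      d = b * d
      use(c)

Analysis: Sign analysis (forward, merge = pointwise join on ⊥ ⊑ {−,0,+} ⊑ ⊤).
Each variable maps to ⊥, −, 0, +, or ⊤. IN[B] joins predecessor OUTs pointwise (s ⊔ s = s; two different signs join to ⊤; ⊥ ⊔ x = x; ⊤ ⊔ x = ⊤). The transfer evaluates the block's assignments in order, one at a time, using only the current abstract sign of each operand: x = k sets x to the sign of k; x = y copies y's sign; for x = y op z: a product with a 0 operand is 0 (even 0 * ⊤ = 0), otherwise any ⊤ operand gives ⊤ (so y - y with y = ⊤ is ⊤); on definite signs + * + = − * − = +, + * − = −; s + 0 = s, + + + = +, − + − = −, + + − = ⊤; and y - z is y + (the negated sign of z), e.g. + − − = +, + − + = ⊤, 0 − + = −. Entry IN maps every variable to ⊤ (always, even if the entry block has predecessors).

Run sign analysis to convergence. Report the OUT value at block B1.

Answer: {a: ⊤, b: ⊤, c: ⊤, d: +, e: +, f: +}

Working:
Converged values:
  B0: | IN=(all ⊤) | OUT={d:+, f:+; rest ⊤}
  B1: | IN={d:+, f:+; rest ⊤} | OUT={d:+, e:+, f:+; rest ⊤}
  B2: | IN={d:+, e:+, f:+; rest ⊤} | OUT={d:+, e:+, f:+; rest ⊤}
  B3: | IN={e:+; rest ⊤} | OUT={a:+, e:+; rest ⊤}
  B4: | IN={a:+, e:+; rest ⊤} | OUT={a:+, e:+; rest ⊤}
  B5: | IN={a:+, e:+; rest ⊤} | OUT={a:+, e:+; rest ⊤}
  B6: | IN={a:+, e:+; rest ⊤} | OUT={a:+, b:-, e:+; rest ⊤}
  B7: | IN={e:+; rest ⊤} | OUT={e:+; rest ⊤}

Merge at B1: IN[B1] = OUT[B0] = {a: ⊤, b: ⊤, c: ⊤, d: +, e: ⊤, f: +}
Applying B1's transfer function to that IN value gives OUT[B1] (row B1 above).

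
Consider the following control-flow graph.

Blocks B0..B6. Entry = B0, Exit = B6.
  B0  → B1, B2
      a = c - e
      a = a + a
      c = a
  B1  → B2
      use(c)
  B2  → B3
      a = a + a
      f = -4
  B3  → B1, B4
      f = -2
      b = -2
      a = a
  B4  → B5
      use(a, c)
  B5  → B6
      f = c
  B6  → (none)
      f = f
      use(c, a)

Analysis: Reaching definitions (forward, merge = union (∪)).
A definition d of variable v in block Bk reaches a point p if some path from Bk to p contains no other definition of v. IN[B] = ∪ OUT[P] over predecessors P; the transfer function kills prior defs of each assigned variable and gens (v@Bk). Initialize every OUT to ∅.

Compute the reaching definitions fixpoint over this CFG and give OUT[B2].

Converged values:
  B0: | IN={} | OUT={a@B0, c@B0}
  B1: | IN={a@B0, a@B3, b@B3, c@B0, f@B3} | OUT={a@B0, a@B3, b@B3, c@B0, f@B3}
  B2: | IN={a@B0, a@B3, b@B3, c@B0, f@B3} | OUT={a@B2, b@B3, c@B0, f@B2}
  B3: | IN={a@B2, b@B3, c@B0, f@B2} | OUT={a@B3, b@B3, c@B0, f@B3}
  B4: | IN={a@B3, b@B3, c@B0, f@B3} | OUT={a@B3, b@B3, c@B0, f@B3}
  B5: | IN={a@B3, b@B3, c@B0, f@B3} | OUT={a@B3, b@B3, c@B0, f@B5}
  B6: | IN={a@B3, b@B3, c@B0, f@B5} | OUT={a@B3, b@B3, c@B0, f@B6}

Merge at B2: IN[B2] = OUT[B0] ⊔ OUT[B1] = {a@B0, a@B3, b@B3, c@B0, f@B3}
Applying B2's transfer function to that IN value gives OUT[B2] (row B2 above).

Answer: {a@B2, b@B3, c@B0, f@B2}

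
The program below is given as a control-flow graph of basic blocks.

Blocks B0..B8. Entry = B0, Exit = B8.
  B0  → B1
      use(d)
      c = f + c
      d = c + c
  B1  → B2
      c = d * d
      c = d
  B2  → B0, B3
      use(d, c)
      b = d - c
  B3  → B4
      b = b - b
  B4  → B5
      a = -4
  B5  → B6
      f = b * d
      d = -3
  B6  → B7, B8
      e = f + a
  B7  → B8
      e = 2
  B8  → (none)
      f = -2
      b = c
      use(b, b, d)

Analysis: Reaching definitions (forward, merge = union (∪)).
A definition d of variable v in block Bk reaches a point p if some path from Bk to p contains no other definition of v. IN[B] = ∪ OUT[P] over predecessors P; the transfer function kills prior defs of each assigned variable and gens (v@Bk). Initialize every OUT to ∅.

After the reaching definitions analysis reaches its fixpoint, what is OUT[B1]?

Answer: {b@B2, c@B1, d@B0}

Trace:
Converged values:
  B0:  IN={b@B2, c@B1, d@B0}  OUT={b@B2, c@B0, d@B0}
  B1:  IN={b@B2, c@B0, d@B0}  OUT={b@B2, c@B1, d@B0}
  B2:  IN={b@B2, c@B1, d@B0}  OUT={b@B2, c@B1, d@B0}
  B3:  IN={b@B2, c@B1, d@B0}  OUT={b@B3, c@B1, d@B0}
  B4:  IN={b@B3, c@B1, d@B0}  OUT={a@B4, b@B3, c@B1, d@B0}
  B5:  IN={a@B4, b@B3, c@B1, d@B0}  OUT={a@B4, b@B3, c@B1, d@B5, f@B5}
  B6:  IN={a@B4, b@B3, c@B1, d@B5, f@B5}  OUT={a@B4, b@B3, c@B1, d@B5, e@B6, f@B5}
  B7:  IN={a@B4, b@B3, c@B1, d@B5, e@B6, f@B5}  OUT={a@B4, b@B3, c@B1, d@B5, e@B7, f@B5}
  B8:  IN={a@B4, b@B3, c@B1, d@B5, e@B6, e@B7, f@B5}  OUT={a@B4, b@B8, c@B1, d@B5, e@B6, e@B7, f@B8}

Merge at B1: IN[B1] = OUT[B0] = {b@B2, c@B0, d@B0}
Applying B1's transfer function to that IN value gives OUT[B1] (row B1 above).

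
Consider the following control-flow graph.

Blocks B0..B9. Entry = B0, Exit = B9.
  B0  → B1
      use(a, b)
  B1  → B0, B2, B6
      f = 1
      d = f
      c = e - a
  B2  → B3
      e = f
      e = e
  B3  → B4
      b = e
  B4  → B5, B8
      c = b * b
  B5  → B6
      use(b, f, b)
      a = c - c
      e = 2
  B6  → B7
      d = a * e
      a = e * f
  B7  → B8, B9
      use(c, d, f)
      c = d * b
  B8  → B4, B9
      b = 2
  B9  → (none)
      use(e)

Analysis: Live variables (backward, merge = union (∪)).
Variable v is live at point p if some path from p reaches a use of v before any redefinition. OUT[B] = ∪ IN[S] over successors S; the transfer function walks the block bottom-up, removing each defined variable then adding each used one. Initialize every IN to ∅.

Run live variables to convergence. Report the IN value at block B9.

Answer: {e}

Trace:
Per-block solution:
  B0: | IN={a, b, e} | OUT={a, b, e}
  B1: | IN={a, b, e} | OUT={a, b, c, e, f}
  B2: | IN={f} | OUT={e, f}
  B3: | IN={e, f} | OUT={b, e, f}
  B4: | IN={b, e, f} | OUT={b, c, e, f}
  B5: | IN={b, c, f} | OUT={a, b, c, e, f}
  B6: | IN={a, b, c, e, f} | OUT={b, c, d, e, f}
  B7: | IN={b, c, d, e, f} | OUT={e, f}
  B8: | IN={e, f} | OUT={b, e, f}
  B9: | IN={e} | OUT={}

B9 is the boundary node: OUT[B9] = {}
Applying B9's transfer function to that OUT value gives IN[B9] (row B9 above).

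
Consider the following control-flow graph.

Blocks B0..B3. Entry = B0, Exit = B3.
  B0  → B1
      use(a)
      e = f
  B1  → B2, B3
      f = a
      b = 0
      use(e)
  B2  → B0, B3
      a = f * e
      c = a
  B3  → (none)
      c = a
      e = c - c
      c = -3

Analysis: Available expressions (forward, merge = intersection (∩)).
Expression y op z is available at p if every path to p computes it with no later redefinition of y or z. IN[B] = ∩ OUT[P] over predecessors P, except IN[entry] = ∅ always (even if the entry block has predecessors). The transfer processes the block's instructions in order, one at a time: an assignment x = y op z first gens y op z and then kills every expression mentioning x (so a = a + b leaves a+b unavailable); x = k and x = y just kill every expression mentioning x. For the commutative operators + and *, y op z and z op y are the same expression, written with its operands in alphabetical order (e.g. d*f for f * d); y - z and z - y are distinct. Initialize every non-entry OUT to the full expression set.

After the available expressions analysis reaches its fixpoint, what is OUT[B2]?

Per-block solution:
  B0: | IN={} | OUT={}
  B1: | IN={} | OUT={}
  B2: | IN={} | OUT={e*f}
  B3: | IN={} | OUT={}

Merge at B2: IN[B2] = OUT[B1] = {}
Applying B2's transfer function to that IN value gives OUT[B2] (row B2 above).

Answer: {e*f}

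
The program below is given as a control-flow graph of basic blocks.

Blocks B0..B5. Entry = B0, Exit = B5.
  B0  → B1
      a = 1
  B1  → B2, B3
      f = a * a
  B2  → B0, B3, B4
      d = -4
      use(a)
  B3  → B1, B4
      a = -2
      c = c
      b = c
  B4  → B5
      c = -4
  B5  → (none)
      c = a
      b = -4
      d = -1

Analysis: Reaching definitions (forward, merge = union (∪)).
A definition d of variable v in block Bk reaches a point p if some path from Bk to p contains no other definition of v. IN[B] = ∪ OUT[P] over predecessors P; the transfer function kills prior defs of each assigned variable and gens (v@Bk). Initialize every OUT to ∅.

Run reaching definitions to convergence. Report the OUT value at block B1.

Converged values:
  B0: | IN={a@B0, a@B3, b@B3, c@B3, d@B2, f@B1} | OUT={a@B0, b@B3, c@B3, d@B2, f@B1}
  B1: | IN={a@B0, a@B3, b@B3, c@B3, d@B2, f@B1} | OUT={a@B0, a@B3, b@B3, c@B3, d@B2, f@B1}
  B2: | IN={a@B0, a@B3, b@B3, c@B3, d@B2, f@B1} | OUT={a@B0, a@B3, b@B3, c@B3, d@B2, f@B1}
  B3: | IN={a@B0, a@B3, b@B3, c@B3, d@B2, f@B1} | OUT={a@B3, b@B3, c@B3, d@B2, f@B1}
  B4: | IN={a@B0, a@B3, b@B3, c@B3, d@B2, f@B1} | OUT={a@B0, a@B3, b@B3, c@B4, d@B2, f@B1}
  B5: | IN={a@B0, a@B3, b@B3, c@B4, d@B2, f@B1} | OUT={a@B0, a@B3, b@B5, c@B5, d@B5, f@B1}

Merge at B1: IN[B1] = OUT[B0] ⊔ OUT[B3] = {a@B0, a@B3, b@B3, c@B3, d@B2, f@B1}
Applying B1's transfer function to that IN value gives OUT[B1] (row B1 above).

Answer: {a@B0, a@B3, b@B3, c@B3, d@B2, f@B1}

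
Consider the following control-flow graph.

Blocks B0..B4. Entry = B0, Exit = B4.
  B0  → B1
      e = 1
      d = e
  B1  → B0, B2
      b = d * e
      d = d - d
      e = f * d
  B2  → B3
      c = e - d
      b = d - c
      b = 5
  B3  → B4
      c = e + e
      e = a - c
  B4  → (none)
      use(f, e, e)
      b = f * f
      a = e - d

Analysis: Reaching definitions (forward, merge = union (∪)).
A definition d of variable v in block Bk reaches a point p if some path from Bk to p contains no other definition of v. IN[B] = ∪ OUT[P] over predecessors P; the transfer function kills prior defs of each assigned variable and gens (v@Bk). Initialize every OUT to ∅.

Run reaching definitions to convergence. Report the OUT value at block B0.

Answer: {b@B1, d@B0, e@B0}

Derivation:
Fixpoint table:
  B0:  IN={b@B1, d@B1, e@B1}  OUT={b@B1, d@B0, e@B0}
  B1:  IN={b@B1, d@B0, e@B0}  OUT={b@B1, d@B1, e@B1}
  B2:  IN={b@B1, d@B1, e@B1}  OUT={b@B2, c@B2, d@B1, e@B1}
  B3:  IN={b@B2, c@B2, d@B1, e@B1}  OUT={b@B2, c@B3, d@B1, e@B3}
  B4:  IN={b@B2, c@B3, d@B1, e@B3}  OUT={a@B4, b@B4, c@B3, d@B1, e@B3}

Merge at B0 (entry node, so the boundary value {} is joined with the incoming edge(s)): IN[B0] = {} ⊔ OUT[B1] = {b@B1, d@B1, e@B1}
Applying B0's transfer function to that IN value gives OUT[B0] (row B0 above).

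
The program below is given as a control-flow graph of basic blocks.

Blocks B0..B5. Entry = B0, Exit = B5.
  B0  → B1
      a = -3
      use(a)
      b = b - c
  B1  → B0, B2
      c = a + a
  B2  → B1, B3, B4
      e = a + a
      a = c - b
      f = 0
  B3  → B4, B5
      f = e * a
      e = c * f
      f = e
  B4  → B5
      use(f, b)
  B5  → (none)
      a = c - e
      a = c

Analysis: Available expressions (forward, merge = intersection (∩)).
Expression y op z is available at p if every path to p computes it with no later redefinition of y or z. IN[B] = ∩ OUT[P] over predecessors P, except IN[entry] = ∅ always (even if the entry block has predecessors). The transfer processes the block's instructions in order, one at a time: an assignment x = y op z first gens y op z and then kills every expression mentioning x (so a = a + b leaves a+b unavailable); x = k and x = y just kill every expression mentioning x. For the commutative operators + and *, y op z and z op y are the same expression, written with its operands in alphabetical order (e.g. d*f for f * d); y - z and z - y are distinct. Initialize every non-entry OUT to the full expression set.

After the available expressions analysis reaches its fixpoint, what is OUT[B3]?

Answer: {c-b}

Working:
Fixpoint table:
  B0:  IN={}  OUT={}
  B1:  IN={}  OUT={a+a}
  B2:  IN={a+a}  OUT={c-b}
  B3:  IN={c-b}  OUT={c-b}
  B4:  IN={c-b}  OUT={c-b}
  B5:  IN={c-b}  OUT={c-b, c-e}

Merge at B3: IN[B3] = OUT[B2] = {c-b}
Applying B3's transfer function to that IN value gives OUT[B3] (row B3 above).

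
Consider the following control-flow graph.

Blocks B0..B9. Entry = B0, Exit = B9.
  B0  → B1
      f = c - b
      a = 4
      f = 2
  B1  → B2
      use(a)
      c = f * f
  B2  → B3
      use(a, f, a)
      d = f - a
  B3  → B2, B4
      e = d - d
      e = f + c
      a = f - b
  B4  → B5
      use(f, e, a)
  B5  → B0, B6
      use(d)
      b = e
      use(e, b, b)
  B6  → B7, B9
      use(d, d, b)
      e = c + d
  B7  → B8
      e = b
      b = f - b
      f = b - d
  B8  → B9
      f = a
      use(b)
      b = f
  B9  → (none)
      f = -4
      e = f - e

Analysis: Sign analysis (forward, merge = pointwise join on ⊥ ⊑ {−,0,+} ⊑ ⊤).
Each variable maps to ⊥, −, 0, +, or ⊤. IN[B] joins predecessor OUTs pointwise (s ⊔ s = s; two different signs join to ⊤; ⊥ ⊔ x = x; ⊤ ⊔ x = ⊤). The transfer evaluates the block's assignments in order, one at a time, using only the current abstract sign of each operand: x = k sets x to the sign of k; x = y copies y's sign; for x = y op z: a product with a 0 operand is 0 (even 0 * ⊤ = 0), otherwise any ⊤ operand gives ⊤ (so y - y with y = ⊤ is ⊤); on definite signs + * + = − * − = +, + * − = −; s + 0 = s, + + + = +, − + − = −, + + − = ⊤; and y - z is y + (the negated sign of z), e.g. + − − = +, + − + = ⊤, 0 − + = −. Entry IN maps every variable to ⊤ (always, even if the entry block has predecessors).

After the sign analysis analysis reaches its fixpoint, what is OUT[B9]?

Fixpoint table:
  B0:   IN=(all ⊤)   OUT={a:+, f:+; rest ⊤}
  B1:   IN={a:+, f:+; rest ⊤}   OUT={a:+, c:+, f:+; rest ⊤}
  B2:   IN={c:+, f:+; rest ⊤}   OUT={c:+, f:+; rest ⊤}
  B3:   IN={c:+, f:+; rest ⊤}   OUT={c:+, e:+, f:+; rest ⊤}
  B4:   IN={c:+, e:+, f:+; rest ⊤}   OUT={c:+, e:+, f:+; rest ⊤}
  B5:   IN={c:+, e:+, f:+; rest ⊤}   OUT={b:+, c:+, e:+, f:+; rest ⊤}
  B6:   IN={b:+, c:+, e:+, f:+; rest ⊤}   OUT={b:+, c:+, f:+; rest ⊤}
  B7:   IN={b:+, c:+, f:+; rest ⊤}   OUT={c:+, e:+; rest ⊤}
  B8:   IN={c:+, e:+; rest ⊤}   OUT={c:+, e:+; rest ⊤}
  B9:   IN={c:+; rest ⊤}   OUT={c:+, f:-; rest ⊤}

Merge at B9: IN[B9] = OUT[B6] ⊔ OUT[B8] = {a: ⊤, b: ⊤, c: +, d: ⊤, e: ⊤, f: ⊤}
Applying B9's transfer function to that IN value gives OUT[B9] (row B9 above).

Answer: {a: ⊤, b: ⊤, c: +, d: ⊤, e: ⊤, f: -}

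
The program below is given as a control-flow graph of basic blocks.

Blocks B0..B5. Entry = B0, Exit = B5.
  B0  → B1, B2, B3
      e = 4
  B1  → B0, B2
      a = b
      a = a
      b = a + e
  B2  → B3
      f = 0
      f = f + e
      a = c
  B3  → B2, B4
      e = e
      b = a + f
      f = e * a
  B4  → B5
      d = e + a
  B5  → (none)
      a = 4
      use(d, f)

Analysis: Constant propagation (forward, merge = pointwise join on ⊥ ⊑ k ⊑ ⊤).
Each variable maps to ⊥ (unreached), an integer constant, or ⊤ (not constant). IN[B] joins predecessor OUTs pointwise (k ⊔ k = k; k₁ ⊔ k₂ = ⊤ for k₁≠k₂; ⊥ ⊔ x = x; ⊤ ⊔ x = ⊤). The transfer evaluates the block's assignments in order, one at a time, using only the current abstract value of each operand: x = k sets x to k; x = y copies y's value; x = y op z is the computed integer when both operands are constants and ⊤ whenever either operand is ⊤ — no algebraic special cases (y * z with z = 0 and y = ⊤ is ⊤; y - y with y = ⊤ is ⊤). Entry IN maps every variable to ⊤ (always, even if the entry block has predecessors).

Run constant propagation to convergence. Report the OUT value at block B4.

Answer: {a: ⊤, b: ⊤, c: ⊤, d: ⊤, e: 4, f: ⊤}

Trace:
Converged values:
  B0:   IN=(all ⊤)   OUT={e:4; rest ⊤}
  B1:   IN={e:4; rest ⊤}   OUT={e:4; rest ⊤}
  B2:   IN={e:4; rest ⊤}   OUT={e:4, f:4; rest ⊤}
  B3:   IN={e:4; rest ⊤}   OUT={e:4; rest ⊤}
  B4:   IN={e:4; rest ⊤}   OUT={e:4; rest ⊤}
  B5:   IN={e:4; rest ⊤}   OUT={a:4, e:4; rest ⊤}

Merge at B4: IN[B4] = OUT[B3] = {a: ⊤, b: ⊤, c: ⊤, d: ⊤, e: 4, f: ⊤}
Applying B4's transfer function to that IN value gives OUT[B4] (row B4 above).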